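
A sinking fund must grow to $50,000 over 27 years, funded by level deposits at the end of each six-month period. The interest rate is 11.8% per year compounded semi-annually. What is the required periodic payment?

Level ordinary annuity; solve FV = PMT × [((1+r)^n − 1)/r] for PMT.
Periodic rate r = 0.118/2 per half-year; n is counted in half-years.
With n = 54: PMT = 50,000 / ([((1+r)^n − 1)/r]) = $139.81

$139.81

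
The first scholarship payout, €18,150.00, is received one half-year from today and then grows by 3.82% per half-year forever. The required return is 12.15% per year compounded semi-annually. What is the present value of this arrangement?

Periodic rate r = 0.1215/2 per half-year.
Growing perpetuity (Gordon): PV = PMT₁ / (r − g) = 18,150 / (r − 0.0382) = €804,878.05.

€804,878.05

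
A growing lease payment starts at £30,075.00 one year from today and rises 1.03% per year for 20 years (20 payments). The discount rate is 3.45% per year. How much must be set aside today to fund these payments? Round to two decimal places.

£468,685.77

Periodic rate r = 0.0345 per year.
Growing ordinary annuity: PV = PMT₁ × [1 − ((1+g)/(1+r))^n] / (r − g) = 30,075 × [1 − ((1+0.0103)/(1+r))^20] / (r − 0.0103) = £468,685.77.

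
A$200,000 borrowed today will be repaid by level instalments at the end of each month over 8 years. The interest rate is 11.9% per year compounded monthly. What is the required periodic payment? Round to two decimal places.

Level ordinary annuity; solve PV = PMT × [(1 − (1+r)^−n)/r] for PMT.
Periodic rate r = 0.119/12 per month; n is counted in months.
With n = 96: PMT = 200,000 / ([(1 − (1+r)^−n)/r]) = A$3,239.59

A$3,239.59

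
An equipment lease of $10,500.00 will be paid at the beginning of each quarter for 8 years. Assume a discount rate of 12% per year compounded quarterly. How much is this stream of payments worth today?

$220,504.50

This is an annuity due: 32 payments of $10,500.00 at the beginning of each quarter.
Periodic rate r = 0.12/4 per quarter; n is counted in quarters.
PV = PMT × [(1 − (1+r)^−n)/r] × (1+r) = 10,500 × [1 − (1+r)^−32] / r × (1+r) = $220,504.50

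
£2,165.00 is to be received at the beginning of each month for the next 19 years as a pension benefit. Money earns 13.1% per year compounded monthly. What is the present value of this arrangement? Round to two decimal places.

This is an annuity due: 228 payments of £2,165.00 at the beginning of each month.
Periodic rate r = 0.131/12 per month; n is counted in months.
PV = PMT × [(1 − (1+r)^−n)/r] × (1+r) = 2,165 × [1 − (1+r)^−228] / r × (1+r) = £183,620.78

£183,620.78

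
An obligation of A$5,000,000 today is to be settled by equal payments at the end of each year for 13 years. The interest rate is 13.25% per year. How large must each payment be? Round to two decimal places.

A$826,453.97

Level ordinary annuity; solve PV = PMT × [(1 − (1+r)^−n)/r] for PMT.
Periodic rate r = 0.1325 per year.
With n = 13: PMT = 5,000,000 / ([(1 − (1+r)^−n)/r]) = A$826,453.97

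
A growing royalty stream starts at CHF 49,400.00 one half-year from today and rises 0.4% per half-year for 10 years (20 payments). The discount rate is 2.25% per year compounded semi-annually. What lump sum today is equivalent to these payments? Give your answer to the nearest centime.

Periodic rate r = 0.0225/2 per half-year; n is counted in half-years.
Growing ordinary annuity: PV = PMT₁ × [1 − ((1+g)/(1+r))^n] / (r − g) = 49,400 × [1 − ((1+0.004)/(1+r))^20] / (r − 0.004) = CHF 913,242.95.

CHF 913,242.95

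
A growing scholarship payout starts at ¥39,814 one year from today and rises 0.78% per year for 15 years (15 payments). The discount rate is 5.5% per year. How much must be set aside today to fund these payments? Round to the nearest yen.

¥418,973

Periodic rate r = 0.055 per year.
Growing ordinary annuity: PV = PMT₁ × [1 − ((1+g)/(1+r))^n] / (r − g) = 39,814 × [1 − ((1+0.0078)/(1+r))^15] / (r − 0.0078) = ¥418,973.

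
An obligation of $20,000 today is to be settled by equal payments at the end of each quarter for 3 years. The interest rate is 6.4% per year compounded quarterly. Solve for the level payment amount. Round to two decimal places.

$1,845.04

Level ordinary annuity; solve PV = PMT × [(1 − (1+r)^−n)/r] for PMT.
Periodic rate r = 0.064/4 per quarter; n is counted in quarters.
With n = 12: PMT = 20,000 / ([(1 − (1+r)^−n)/r]) = $1,845.04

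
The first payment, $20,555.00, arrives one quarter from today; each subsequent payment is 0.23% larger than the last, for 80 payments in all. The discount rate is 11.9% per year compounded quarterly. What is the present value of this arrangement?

$662,587.79

Periodic rate r = 0.119/4 per quarter; n is counted in quarters.
Growing ordinary annuity: PV = PMT₁ × [1 − ((1+g)/(1+r))^n] / (r − g) = 20,555 × [1 − ((1+0.0023)/(1+r))^80] / (r − 0.0023) = $662,587.79.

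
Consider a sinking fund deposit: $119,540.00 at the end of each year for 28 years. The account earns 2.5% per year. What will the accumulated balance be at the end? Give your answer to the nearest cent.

This is an ordinary annuity: 28 deposits of $119,540.00 at the end of each year.
Periodic rate r = 0.025 per year.
FV = PMT × [((1+r)^n − 1)/r] = 119,540 × [(1+r)^28 − 1] / r = $4,764,840.58

$4,764,840.58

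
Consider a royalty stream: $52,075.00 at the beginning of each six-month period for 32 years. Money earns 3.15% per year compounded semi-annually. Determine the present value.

This is an annuity due: 64 payments of $52,075.00 at the beginning of each six-month period.
Periodic rate r = 0.0315/2 per half-year; n is counted in half-years.
PV = PMT × [(1 − (1+r)^−n)/r] × (1+r) = 52,075 × [1 − (1+r)^−64] / r × (1+r) = $2,123,107.35

$2,123,107.35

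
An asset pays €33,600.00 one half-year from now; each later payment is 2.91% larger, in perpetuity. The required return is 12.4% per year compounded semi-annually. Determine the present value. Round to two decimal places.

Periodic rate r = 0.124/2 per half-year.
Growing perpetuity (Gordon): PV = PMT₁ / (r − g) = 33,600 / (r − 0.0291) = €1,021,276.60.

€1,021,276.60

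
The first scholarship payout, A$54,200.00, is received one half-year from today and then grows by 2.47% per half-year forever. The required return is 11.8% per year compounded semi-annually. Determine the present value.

Periodic rate r = 0.118/2 per half-year.
Growing perpetuity (Gordon): PV = PMT₁ / (r − g) = 54,200 / (r − 0.0247) = A$1,580,174.93.

A$1,580,174.93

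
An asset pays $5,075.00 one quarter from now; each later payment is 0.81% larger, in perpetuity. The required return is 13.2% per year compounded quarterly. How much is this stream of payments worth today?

$203,815.26

Periodic rate r = 0.132/4 per quarter.
Growing perpetuity (Gordon): PV = PMT₁ / (r − g) = 5,075 / (r − 0.0081) = $203,815.26.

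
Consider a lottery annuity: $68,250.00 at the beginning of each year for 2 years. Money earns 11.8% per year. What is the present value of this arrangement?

$129,296.51

This is an annuity due: 2 payments of $68,250.00 at the beginning of each year.
Periodic rate r = 0.118 per year.
PV = PMT × [(1 − (1+r)^−n)/r] × (1+r) = 68,250 × [1 − (1+r)^−2] / r × (1+r) = $129,296.51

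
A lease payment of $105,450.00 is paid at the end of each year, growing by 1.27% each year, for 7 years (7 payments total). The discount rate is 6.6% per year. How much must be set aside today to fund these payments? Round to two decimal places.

$596,816.74

Periodic rate r = 0.066 per year.
Growing ordinary annuity: PV = PMT₁ × [1 − ((1+g)/(1+r))^n] / (r − g) = 105,450 × [1 − ((1+0.0127)/(1+r))^7] / (r − 0.0127) = $596,816.74.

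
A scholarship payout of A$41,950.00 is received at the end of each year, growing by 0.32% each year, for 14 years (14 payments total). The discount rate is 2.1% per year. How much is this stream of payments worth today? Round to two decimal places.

Periodic rate r = 0.021 per year.
Growing ordinary annuity: PV = PMT₁ × [1 − ((1+g)/(1+r))^n] / (r − g) = 41,950 × [1 − ((1+0.0032)/(1+r))^14] / (r − 0.0032) = A$514,371.36.

A$514,371.36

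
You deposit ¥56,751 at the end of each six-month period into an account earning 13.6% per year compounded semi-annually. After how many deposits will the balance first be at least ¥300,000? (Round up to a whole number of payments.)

5 payments

Periodic rate r = 0.136/2 per half-year; n is counted in half-years.
Ordinary annuity FV: 300,000 = 56,751 × [((1+r)^n − 1)/r].
(1+r)^n = 1 + 300,000 × r / 56,751, so n = ln(1 + 300,000·r/56,751) / ln(1+r) = 4.67.
Round up to a whole number of payments: n = 5.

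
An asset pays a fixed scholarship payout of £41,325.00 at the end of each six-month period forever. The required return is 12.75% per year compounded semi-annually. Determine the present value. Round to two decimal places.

Periodic rate r = 0.1275/2 per half-year.
Level perpetuity: PV = PMT / r = 41,325 / (0.1275/2) = £648,235.29.

£648,235.29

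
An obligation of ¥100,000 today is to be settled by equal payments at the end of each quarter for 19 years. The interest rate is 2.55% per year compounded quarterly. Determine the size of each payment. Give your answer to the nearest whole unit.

Level ordinary annuity; solve PV = PMT × [(1 − (1+r)^−n)/r] for PMT.
Periodic rate r = 0.0255/4 per quarter; n is counted in quarters.
With n = 76: PMT = 100,000 / ([(1 − (1+r)^−n)/r]) = ¥1,664

¥1,664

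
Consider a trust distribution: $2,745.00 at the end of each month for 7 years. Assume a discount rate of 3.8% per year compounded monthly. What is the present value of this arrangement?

$202,181.11

This is an ordinary annuity: 84 payments of $2,745.00 at the end of each month.
Periodic rate r = 0.038/12 per month; n is counted in months.
PV = PMT × [(1 − (1+r)^−n)/r] = 2,745 × [1 − (1+r)^−84] / r = $202,181.11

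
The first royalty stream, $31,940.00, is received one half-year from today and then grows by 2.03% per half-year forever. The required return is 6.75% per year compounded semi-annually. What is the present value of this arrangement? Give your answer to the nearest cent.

Periodic rate r = 0.0675/2 per half-year.
Growing perpetuity (Gordon): PV = PMT₁ / (r − g) = 31,940 / (r − 0.0203) = $2,374,721.19.

$2,374,721.19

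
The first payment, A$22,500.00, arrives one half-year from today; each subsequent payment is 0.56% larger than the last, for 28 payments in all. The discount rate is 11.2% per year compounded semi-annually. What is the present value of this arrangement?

A$332,909.28

Periodic rate r = 0.112/2 per half-year; n is counted in half-years.
Growing ordinary annuity: PV = PMT₁ × [1 − ((1+g)/(1+r))^n] / (r − g) = 22,500 × [1 − ((1+0.0056)/(1+r))^28] / (r − 0.0056) = A$332,909.28.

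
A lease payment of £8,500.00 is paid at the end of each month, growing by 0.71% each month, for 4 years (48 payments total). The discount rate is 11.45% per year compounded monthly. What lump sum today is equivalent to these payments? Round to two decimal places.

Periodic rate r = 0.1145/12 per month; n is counted in months.
Growing ordinary annuity: PV = PMT₁ × [1 − ((1+g)/(1+r))^n] / (r − g) = 8,500 × [1 − ((1+0.0071)/(1+r))^48] / (r − 0.0071) = £382,002.69.

£382,002.69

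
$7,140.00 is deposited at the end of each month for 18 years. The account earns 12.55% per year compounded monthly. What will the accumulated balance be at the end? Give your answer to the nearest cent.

This is an ordinary annuity: 216 deposits of $7,140.00 at the end of each month.
Periodic rate r = 0.1255/12 per month; n is counted in months.
FV = PMT × [((1+r)^n − 1)/r] = 7,140 × [(1+r)^216 − 1] / r = $5,776,989.69

$5,776,989.69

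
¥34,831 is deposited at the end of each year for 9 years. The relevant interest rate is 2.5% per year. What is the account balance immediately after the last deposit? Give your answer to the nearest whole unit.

¥346,726

This is an ordinary annuity: 9 deposits of ¥34,831 at the end of each year.
Periodic rate r = 0.025 per year.
FV = PMT × [((1+r)^n − 1)/r] = 34,831 × [(1+r)^9 − 1] / r = ¥346,726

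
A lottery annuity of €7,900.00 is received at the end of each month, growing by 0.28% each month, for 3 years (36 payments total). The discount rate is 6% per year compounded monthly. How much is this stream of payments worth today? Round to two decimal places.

€272,408.51

Periodic rate r = 0.06/12 per month; n is counted in months.
Growing ordinary annuity: PV = PMT₁ × [1 − ((1+g)/(1+r))^n] / (r − g) = 7,900 × [1 − ((1+0.0028)/(1+r))^36] / (r − 0.0028) = €272,408.51.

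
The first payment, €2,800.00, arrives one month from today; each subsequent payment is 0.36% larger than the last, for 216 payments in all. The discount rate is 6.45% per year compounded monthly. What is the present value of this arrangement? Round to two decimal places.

Periodic rate r = 0.0645/12 per month; n is counted in months.
Growing ordinary annuity: PV = PMT₁ × [1 − ((1+g)/(1+r))^n] / (r − g) = 2,800 × [1 − ((1+0.0036)/(1+r))^216] / (r − 0.0036) = €500,516.14.

€500,516.14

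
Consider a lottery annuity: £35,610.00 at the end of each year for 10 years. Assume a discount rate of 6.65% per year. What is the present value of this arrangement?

£254,206.86

This is an ordinary annuity: 10 payments of £35,610.00 at the end of each year.
Periodic rate r = 0.0665 per year.
PV = PMT × [(1 − (1+r)^−n)/r] = 35,610 × [1 − (1+r)^−10] / r = £254,206.86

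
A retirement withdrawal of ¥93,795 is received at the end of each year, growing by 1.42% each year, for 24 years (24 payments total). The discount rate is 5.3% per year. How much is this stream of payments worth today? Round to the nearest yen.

¥1,435,573

Periodic rate r = 0.053 per year.
Growing ordinary annuity: PV = PMT₁ × [1 − ((1+g)/(1+r))^n] / (r − g) = 93,795 × [1 − ((1+0.0142)/(1+r))^24] / (r − 0.0142) = ¥1,435,573.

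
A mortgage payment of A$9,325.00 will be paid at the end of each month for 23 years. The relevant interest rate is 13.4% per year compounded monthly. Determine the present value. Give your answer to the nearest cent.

A$796,112.04

This is an ordinary annuity: 276 payments of A$9,325.00 at the end of each month.
Periodic rate r = 0.134/12 per month; n is counted in months.
PV = PMT × [(1 − (1+r)^−n)/r] = 9,325 × [1 − (1+r)^−276] / r = A$796,112.04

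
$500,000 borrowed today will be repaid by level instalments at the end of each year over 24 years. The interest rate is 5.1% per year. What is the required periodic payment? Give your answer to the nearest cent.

$36,588.74

Level ordinary annuity; solve PV = PMT × [(1 − (1+r)^−n)/r] for PMT.
Periodic rate r = 0.051 per year.
With n = 24: PMT = 500,000 / ([(1 − (1+r)^−n)/r]) = $36,588.74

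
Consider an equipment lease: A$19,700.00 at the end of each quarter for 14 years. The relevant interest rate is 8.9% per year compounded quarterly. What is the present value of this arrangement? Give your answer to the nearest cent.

This is an ordinary annuity: 56 payments of A$19,700.00 at the end of each quarter.
Periodic rate r = 0.089/4 per quarter; n is counted in quarters.
PV = PMT × [(1 − (1+r)^−n)/r] = 19,700 × [1 − (1+r)^−56] / r = A$627,204.38

A$627,204.38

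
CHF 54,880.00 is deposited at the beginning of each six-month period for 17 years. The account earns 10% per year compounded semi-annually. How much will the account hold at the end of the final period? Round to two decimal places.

CHF 4,901,898.47

This is an annuity due: 34 deposits of CHF 54,880.00 at the beginning of each six-month period.
Periodic rate r = 0.1/2 per half-year; n is counted in half-years.
FV = PMT × [((1+r)^n − 1)/r] × (1+r) = 54,880 × [(1+r)^34 − 1] / r × (1+r) = CHF 4,901,898.47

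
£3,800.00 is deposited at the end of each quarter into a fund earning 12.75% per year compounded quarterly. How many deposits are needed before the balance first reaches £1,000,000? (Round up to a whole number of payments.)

72 payments

Periodic rate r = 0.1275/4 per quarter; n is counted in quarters.
Ordinary annuity FV: 1,000,000 = 3,800 × [((1+r)^n − 1)/r].
(1+r)^n = 1 + 1,000,000 × r / 3,800, so n = ln(1 + 1,000,000·r/3,800) / ln(1+r) = 71.37.
Round up to a whole number of payments: n = 72.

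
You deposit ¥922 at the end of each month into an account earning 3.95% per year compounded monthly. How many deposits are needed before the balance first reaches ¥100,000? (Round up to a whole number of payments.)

Periodic rate r = 0.0395/12 per month; n is counted in months.
Ordinary annuity FV: 100,000 = 922 × [((1+r)^n − 1)/r].
(1+r)^n = 1 + 100,000 × r / 922, so n = ln(1 + 100,000·r/922) / ln(1+r) = 92.90.
Round up to a whole number of payments: n = 93.

93 payments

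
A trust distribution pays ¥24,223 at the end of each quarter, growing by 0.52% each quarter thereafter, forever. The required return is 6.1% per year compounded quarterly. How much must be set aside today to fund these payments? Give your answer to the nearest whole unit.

¥2,410,249

Periodic rate r = 0.061/4 per quarter.
Growing perpetuity (Gordon): PV = PMT₁ / (r − g) = 24,223 / (r − 0.0052) = ¥2,410,249.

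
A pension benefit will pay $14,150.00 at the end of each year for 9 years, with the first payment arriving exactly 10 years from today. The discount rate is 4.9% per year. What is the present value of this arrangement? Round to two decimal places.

Ordinary annuity of 9 payments, first payment at period 10.
Periodic rate r = 0.049 per year.
The ordinary-annuity PV formula values the stream one period before the first payment (period 9); discount that back 9 periods:
PV₀ = 14,150 × [1 − (1+r)^−9] / r × (1+r)^−9 = $65,682.51

$65,682.51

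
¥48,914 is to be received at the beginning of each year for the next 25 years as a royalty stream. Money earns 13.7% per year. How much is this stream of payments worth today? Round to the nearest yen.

This is an annuity due: 25 payments of ¥48,914 at the beginning of each year.
Periodic rate r = 0.137 per year.
PV = PMT × [(1 − (1+r)^−n)/r] × (1+r) = 48,914 × [1 − (1+r)^−25] / r × (1+r) = ¥389,565

¥389,565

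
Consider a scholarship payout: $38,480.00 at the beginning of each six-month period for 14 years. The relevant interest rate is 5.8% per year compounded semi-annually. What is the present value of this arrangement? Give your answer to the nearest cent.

This is an annuity due: 28 payments of $38,480.00 at the beginning of each six-month period.
Periodic rate r = 0.058/2 per half-year; n is counted in half-years.
PV = PMT × [(1 − (1+r)^−n)/r] × (1+r) = 38,480 × [1 − (1+r)^−28] / r × (1+r) = $752,148.59

$752,148.59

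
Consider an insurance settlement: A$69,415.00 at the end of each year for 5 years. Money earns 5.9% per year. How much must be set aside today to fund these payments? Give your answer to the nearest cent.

This is an ordinary annuity: 5 payments of A$69,415.00 at the end of each year.
Periodic rate r = 0.059 per year.
PV = PMT × [(1 − (1+r)^−n)/r] = 69,415 × [1 − (1+r)^−5] / r = A$293,198.40

A$293,198.40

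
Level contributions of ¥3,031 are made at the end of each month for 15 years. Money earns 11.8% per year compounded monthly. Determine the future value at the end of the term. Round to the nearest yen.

¥1,485,800

This is an ordinary annuity: 180 deposits of ¥3,031 at the end of each month.
Periodic rate r = 0.118/12 per month; n is counted in months.
FV = PMT × [((1+r)^n − 1)/r] = 3,031 × [(1+r)^180 − 1] / r = ¥1,485,800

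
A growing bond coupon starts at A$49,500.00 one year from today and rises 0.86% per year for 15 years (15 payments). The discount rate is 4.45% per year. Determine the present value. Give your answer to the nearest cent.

Periodic rate r = 0.0445 per year.
Growing ordinary annuity: PV = PMT₁ × [1 − ((1+g)/(1+r))^n] / (r − g) = 49,500 × [1 − ((1+0.0086)/(1+r))^15] / (r − 0.0086) = A$562,870.70.

A$562,870.70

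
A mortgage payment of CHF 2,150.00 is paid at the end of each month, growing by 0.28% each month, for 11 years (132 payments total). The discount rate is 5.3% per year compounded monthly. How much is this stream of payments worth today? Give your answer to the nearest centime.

CHF 254,737.83

Periodic rate r = 0.053/12 per month; n is counted in months.
Growing ordinary annuity: PV = PMT₁ × [1 − ((1+g)/(1+r))^n] / (r − g) = 2,150 × [1 − ((1+0.0028)/(1+r))^132] / (r − 0.0028) = CHF 254,737.83.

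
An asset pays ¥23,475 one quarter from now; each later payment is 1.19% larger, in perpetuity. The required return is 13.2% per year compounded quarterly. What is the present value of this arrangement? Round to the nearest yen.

¥1,112,559

Periodic rate r = 0.132/4 per quarter.
Growing perpetuity (Gordon): PV = PMT₁ / (r − g) = 23,475 / (r − 0.0119) = ¥1,112,559.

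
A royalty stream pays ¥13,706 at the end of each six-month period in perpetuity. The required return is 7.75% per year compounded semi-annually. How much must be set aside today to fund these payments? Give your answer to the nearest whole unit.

¥353,703

Periodic rate r = 0.0775/2 per half-year.
Level perpetuity: PV = PMT / r = 13,706 / (0.0775/2) = ¥353,703.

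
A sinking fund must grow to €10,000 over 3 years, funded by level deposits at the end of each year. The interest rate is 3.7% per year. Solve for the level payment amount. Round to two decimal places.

€3,212.99

Level ordinary annuity; solve FV = PMT × [((1+r)^n − 1)/r] for PMT.
Periodic rate r = 0.037 per year.
With n = 3: PMT = 10,000 / ([((1+r)^n − 1)/r]) = €3,212.99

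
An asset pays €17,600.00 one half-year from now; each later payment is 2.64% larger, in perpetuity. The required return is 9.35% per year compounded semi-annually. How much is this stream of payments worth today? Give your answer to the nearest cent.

Periodic rate r = 0.0935/2 per half-year.
Growing perpetuity (Gordon): PV = PMT₁ / (r − g) = 17,600 / (r − 0.0264) = €864,864.86.

€864,864.86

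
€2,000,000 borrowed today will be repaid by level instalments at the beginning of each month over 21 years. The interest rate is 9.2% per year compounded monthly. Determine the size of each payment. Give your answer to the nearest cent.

Level annuity due; solve PV = PMT × [(1 − (1+r)^−n)/r] × (1+r) for PMT.
Periodic rate r = 0.092/12 per month; n is counted in months.
With n = 252: PMT = 2,000,000 / ([(1 − (1+r)^−n)/r] × (1+r)) = €17,816.65

€17,816.65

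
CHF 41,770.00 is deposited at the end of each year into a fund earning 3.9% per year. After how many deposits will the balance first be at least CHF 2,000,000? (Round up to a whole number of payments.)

Periodic rate r = 0.039 per year.
Ordinary annuity FV: 2,000,000 = 41,770 × [((1+r)^n − 1)/r].
(1+r)^n = 1 + 2,000,000 × r / 41,770, so n = ln(1 + 2,000,000·r/41,770) / ln(1+r) = 27.53.
Round up to a whole number of payments: n = 28.

28 payments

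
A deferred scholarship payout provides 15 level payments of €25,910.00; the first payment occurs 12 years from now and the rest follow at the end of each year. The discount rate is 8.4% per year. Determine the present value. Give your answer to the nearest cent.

Ordinary annuity of 15 payments, first payment at period 12.
Periodic rate r = 0.084 per year.
The ordinary-annuity PV formula values the stream one period before the first payment (period 11); discount that back 11 periods:
PV₀ = 25,910 × [1 − (1+r)^−15] / r × (1+r)^−11 = €89,136.75

€89,136.75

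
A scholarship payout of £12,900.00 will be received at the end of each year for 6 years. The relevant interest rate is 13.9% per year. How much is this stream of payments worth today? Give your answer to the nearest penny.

This is an ordinary annuity: 6 payments of £12,900.00 at the end of each year.
Periodic rate r = 0.139 per year.
PV = PMT × [(1 − (1+r)^−n)/r] = 12,900 × [1 − (1+r)^−6] / r = £50,301.49

£50,301.49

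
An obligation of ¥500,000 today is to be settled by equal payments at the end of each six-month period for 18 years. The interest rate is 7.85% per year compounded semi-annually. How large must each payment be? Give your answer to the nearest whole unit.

Level ordinary annuity; solve PV = PMT × [(1 − (1+r)^−n)/r] for PMT.
Periodic rate r = 0.0785/2 per half-year; n is counted in half-years.
With n = 36: PMT = 500,000 / ([(1 − (1+r)^−n)/r]) = ¥26,169

¥26,169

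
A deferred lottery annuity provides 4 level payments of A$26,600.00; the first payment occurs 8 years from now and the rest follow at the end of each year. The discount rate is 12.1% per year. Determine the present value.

A$36,242.91

Ordinary annuity of 4 payments, first payment at period 8.
Periodic rate r = 0.121 per year.
The ordinary-annuity PV formula values the stream one period before the first payment (period 7); discount that back 7 periods:
PV₀ = 26,600 × [1 − (1+r)^−4] / r × (1+r)^−7 = A$36,242.91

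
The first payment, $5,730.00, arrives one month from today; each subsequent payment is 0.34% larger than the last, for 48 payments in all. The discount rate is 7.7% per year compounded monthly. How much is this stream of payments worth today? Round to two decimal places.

Periodic rate r = 0.077/12 per month; n is counted in months.
Growing ordinary annuity: PV = PMT₁ × [1 − ((1+g)/(1+r))^n] / (r − g) = 5,730 × [1 − ((1+0.0034)/(1+r))^48] / (r − 0.0034) = $254,891.89.

$254,891.89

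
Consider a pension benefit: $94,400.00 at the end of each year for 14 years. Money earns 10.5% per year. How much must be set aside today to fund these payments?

$676,864.63

This is an ordinary annuity: 14 payments of $94,400.00 at the end of each year.
Periodic rate r = 0.105 per year.
PV = PMT × [(1 − (1+r)^−n)/r] = 94,400 × [1 − (1+r)^−14] / r = $676,864.63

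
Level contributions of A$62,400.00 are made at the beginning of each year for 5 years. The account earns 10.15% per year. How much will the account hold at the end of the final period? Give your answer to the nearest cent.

A$420,880.37

This is an annuity due: 5 deposits of A$62,400.00 at the beginning of each year.
Periodic rate r = 0.1015 per year.
FV = PMT × [((1+r)^n − 1)/r] × (1+r) = 62,400 × [(1+r)^5 − 1] / r × (1+r) = A$420,880.37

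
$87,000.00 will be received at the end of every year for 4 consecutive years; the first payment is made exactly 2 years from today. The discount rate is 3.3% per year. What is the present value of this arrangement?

Ordinary annuity of 4 payments, first payment at period 2.
Periodic rate r = 0.033 per year.
The ordinary-annuity PV formula values the stream one period before the first payment (period 1); discount that back 1 periods:
PV₀ = 87,000 × [1 − (1+r)^−4] / r × (1+r)^−1 = $310,823.75

$310,823.75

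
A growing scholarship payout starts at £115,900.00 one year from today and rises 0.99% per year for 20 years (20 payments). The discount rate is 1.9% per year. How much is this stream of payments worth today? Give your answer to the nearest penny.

Periodic rate r = 0.019 per year.
Growing ordinary annuity: PV = PMT₁ × [1 − ((1+g)/(1+r))^n] / (r − g) = 115,900 × [1 − ((1+0.0099)/(1+r))^20] / (r − 0.0099) = £2,091,750.47.

£2,091,750.47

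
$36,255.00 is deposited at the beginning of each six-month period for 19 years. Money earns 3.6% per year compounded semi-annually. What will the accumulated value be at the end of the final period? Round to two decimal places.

This is an annuity due: 38 deposits of $36,255.00 at the beginning of each six-month period.
Periodic rate r = 0.036/2 per half-year; n is counted in half-years.
FV = PMT × [((1+r)^n − 1)/r] × (1+r) = 36,255 × [(1+r)^38 − 1] / r × (1+r) = $1,988,437.84

$1,988,437.84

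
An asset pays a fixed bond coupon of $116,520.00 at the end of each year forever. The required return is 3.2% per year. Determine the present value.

Periodic rate r = 0.032 per year.
Level perpetuity: PV = PMT / r = 116,520 / (0.032) = $3,641,250.00.

$3,641,250.00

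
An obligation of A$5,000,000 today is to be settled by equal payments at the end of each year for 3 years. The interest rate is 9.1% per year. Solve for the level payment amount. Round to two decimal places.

Level ordinary annuity; solve PV = PMT × [(1 − (1+r)^−n)/r] for PMT.
Periodic rate r = 0.091 per year.
With n = 3: PMT = 5,000,000 / ([(1 − (1+r)^−n)/r]) = A$1,978,795.13

A$1,978,795.13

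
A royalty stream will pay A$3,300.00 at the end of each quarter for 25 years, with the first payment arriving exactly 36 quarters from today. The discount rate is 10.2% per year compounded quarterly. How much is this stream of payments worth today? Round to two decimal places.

Ordinary annuity of 100 payments, first payment at period 36.
Periodic rate r = 0.102/4 per quarter; n is counted in quarters.
The ordinary-annuity PV formula values the stream one period before the first payment (period 35); discount that back 35 periods:
PV₀ = 3,300 × [1 − (1+r)^−100] / r × (1+r)^−35 = A$49,285.75

A$49,285.75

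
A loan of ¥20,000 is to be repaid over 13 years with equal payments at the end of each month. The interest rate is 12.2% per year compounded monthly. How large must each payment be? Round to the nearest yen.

¥256

Level ordinary annuity; solve PV = PMT × [(1 − (1+r)^−n)/r] for PMT.
Periodic rate r = 0.122/12 per month; n is counted in months.
With n = 156: PMT = 20,000 / ([(1 − (1+r)^−n)/r]) = ¥256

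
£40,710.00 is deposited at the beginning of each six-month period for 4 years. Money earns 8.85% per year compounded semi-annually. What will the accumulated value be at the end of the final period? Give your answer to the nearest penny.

This is an annuity due: 8 deposits of £40,710.00 at the beginning of each six-month period.
Periodic rate r = 0.0885/2 per half-year; n is counted in half-years.
FV = PMT × [((1+r)^n − 1)/r] × (1+r) = 40,710 × [(1+r)^8 − 1] / r × (1+r) = £397,691.59

£397,691.59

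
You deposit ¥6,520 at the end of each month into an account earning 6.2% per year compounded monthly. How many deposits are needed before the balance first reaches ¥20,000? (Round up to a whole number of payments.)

4 payments

Periodic rate r = 0.062/12 per month; n is counted in months.
Ordinary annuity FV: 20,000 = 6,520 × [((1+r)^n − 1)/r].
(1+r)^n = 1 + 20,000 × r / 6,520, so n = ln(1 + 20,000·r/6,520) / ln(1+r) = 3.05.
Round up to a whole number of payments: n = 4.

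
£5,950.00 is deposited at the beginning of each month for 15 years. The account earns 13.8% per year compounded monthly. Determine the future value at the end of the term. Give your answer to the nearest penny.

£3,575,345.11

This is an annuity due: 180 deposits of £5,950.00 at the beginning of each month.
Periodic rate r = 0.138/12 per month; n is counted in months.
FV = PMT × [((1+r)^n − 1)/r] × (1+r) = 5,950 × [(1+r)^180 − 1] / r × (1+r) = £3,575,345.11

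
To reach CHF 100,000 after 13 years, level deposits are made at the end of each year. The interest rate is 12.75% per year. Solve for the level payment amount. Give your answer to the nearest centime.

Level ordinary annuity; solve FV = PMT × [((1+r)^n − 1)/r] for PMT.
Periodic rate r = 0.1275 per year.
With n = 13: PMT = 100,000 / ([((1+r)^n − 1)/r]) = CHF 3,391.86

CHF 3,391.86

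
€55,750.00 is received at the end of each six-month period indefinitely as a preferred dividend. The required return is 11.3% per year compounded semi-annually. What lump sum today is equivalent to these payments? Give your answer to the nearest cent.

€986,725.66

Periodic rate r = 0.113/2 per half-year.
Level perpetuity: PV = PMT / r = 55,750 / (0.113/2) = €986,725.66.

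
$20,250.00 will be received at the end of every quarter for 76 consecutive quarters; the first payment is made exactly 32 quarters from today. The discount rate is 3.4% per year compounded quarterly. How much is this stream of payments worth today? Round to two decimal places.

$869,409.41

Ordinary annuity of 76 payments, first payment at period 32.
Periodic rate r = 0.034/4 per quarter; n is counted in quarters.
The ordinary-annuity PV formula values the stream one period before the first payment (period 31); discount that back 31 periods:
PV₀ = 20,250 × [1 − (1+r)^−76] / r × (1+r)^−31 = $869,409.41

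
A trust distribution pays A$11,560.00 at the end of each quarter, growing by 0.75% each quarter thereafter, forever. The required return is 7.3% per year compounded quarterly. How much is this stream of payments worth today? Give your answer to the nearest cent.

Periodic rate r = 0.073/4 per quarter.
Growing perpetuity (Gordon): PV = PMT₁ / (r − g) = 11,560 / (r − 0.0075) = A$1,075,348.84.

A$1,075,348.84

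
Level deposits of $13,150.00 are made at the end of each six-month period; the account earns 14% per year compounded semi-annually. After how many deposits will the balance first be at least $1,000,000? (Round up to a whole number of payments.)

28 payments

Periodic rate r = 0.14/2 per half-year; n is counted in half-years.
Ordinary annuity FV: 1,000,000 = 13,150 × [((1+r)^n − 1)/r].
(1+r)^n = 1 + 1,000,000 × r / 13,150, so n = ln(1 + 1,000,000·r/13,150) / ln(1+r) = 27.26.
Round up to a whole number of payments: n = 28.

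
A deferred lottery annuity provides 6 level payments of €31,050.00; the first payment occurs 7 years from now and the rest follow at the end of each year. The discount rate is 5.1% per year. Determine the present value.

Ordinary annuity of 6 payments, first payment at period 7.
Periodic rate r = 0.051 per year.
The ordinary-annuity PV formula values the stream one period before the first payment (period 6); discount that back 6 periods:
PV₀ = 31,050 × [1 − (1+r)^−6] / r × (1+r)^−6 = €116,560.91

€116,560.91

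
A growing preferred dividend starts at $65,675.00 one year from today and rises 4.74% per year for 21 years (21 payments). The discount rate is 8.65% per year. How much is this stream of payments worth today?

$901,697.36

Periodic rate r = 0.0865 per year.
Growing ordinary annuity: PV = PMT₁ × [1 − ((1+g)/(1+r))^n] / (r − g) = 65,675 × [1 − ((1+0.0474)/(1+r))^21] / (r − 0.0474) = $901,697.36.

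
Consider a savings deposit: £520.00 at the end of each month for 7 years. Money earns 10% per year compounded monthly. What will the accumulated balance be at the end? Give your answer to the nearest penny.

This is an ordinary annuity: 84 deposits of £520.00 at the end of each month.
Periodic rate r = 0.1/12 per month; n is counted in months.
FV = PMT × [((1+r)^n − 1)/r] = 520 × [(1+r)^84 − 1] / r = £62,894.22

£62,894.22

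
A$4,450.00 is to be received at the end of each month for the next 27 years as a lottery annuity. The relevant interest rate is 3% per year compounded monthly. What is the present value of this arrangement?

A$987,351.83

This is an ordinary annuity: 324 payments of A$4,450.00 at the end of each month.
Periodic rate r = 0.03/12 per month; n is counted in months.
PV = PMT × [(1 − (1+r)^−n)/r] = 4,450 × [1 − (1+r)^−324] / r = A$987,351.83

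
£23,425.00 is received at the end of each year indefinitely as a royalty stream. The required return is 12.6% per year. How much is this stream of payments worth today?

Periodic rate r = 0.126 per year.
Level perpetuity: PV = PMT / r = 23,425 / (0.126) = £185,912.70.

£185,912.70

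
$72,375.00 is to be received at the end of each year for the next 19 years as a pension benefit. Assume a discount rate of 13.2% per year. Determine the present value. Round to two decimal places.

$496,303.93

This is an ordinary annuity: 19 payments of $72,375.00 at the end of each year.
Periodic rate r = 0.132 per year.
PV = PMT × [(1 − (1+r)^−n)/r] = 72,375 × [1 − (1+r)^−19] / r = $496,303.93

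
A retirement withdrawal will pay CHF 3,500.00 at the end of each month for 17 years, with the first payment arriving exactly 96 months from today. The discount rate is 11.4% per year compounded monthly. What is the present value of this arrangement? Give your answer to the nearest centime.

Ordinary annuity of 204 payments, first payment at period 96.
Periodic rate r = 0.114/12 per month; n is counted in months.
The ordinary-annuity PV formula values the stream one period before the first payment (period 95); discount that back 95 periods:
PV₀ = 3,500 × [1 − (1+r)^−204] / r × (1+r)^−95 = CHF 128,247.79

CHF 128,247.79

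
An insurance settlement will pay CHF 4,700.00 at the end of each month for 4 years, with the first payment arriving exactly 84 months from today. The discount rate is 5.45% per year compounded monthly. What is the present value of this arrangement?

CHF 138,879.86

Ordinary annuity of 48 payments, first payment at period 84.
Periodic rate r = 0.0545/12 per month; n is counted in months.
The ordinary-annuity PV formula values the stream one period before the first payment (period 83); discount that back 83 periods:
PV₀ = 4,700 × [1 − (1+r)^−48] / r × (1+r)^−83 = CHF 138,879.86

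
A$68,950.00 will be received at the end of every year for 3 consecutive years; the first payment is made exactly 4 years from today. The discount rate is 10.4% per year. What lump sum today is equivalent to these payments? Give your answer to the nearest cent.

Ordinary annuity of 3 payments, first payment at period 4.
Periodic rate r = 0.104 per year.
The ordinary-annuity PV formula values the stream one period before the first payment (period 3); discount that back 3 periods:
PV₀ = 68,950 × [1 − (1+r)^−3] / r × (1+r)^−3 = A$126,539.50

A$126,539.50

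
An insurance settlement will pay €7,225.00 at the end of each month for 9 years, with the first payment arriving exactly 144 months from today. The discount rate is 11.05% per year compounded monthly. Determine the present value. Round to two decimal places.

Ordinary annuity of 108 payments, first payment at period 144.
Periodic rate r = 0.1105/12 per month; n is counted in months.
The ordinary-annuity PV formula values the stream one period before the first payment (period 143); discount that back 143 periods:
PV₀ = 7,225 × [1 − (1+r)^−108] / r × (1+r)^−143 = €132,934.48

€132,934.48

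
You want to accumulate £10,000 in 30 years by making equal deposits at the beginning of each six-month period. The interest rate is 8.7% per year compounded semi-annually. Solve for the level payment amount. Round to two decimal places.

£35.12

Level annuity due; solve FV = PMT × [((1+r)^n − 1)/r] × (1+r) for PMT.
Periodic rate r = 0.087/2 per half-year; n is counted in half-years.
With n = 60: PMT = 10,000 / ([((1+r)^n − 1)/r] × (1+r)) = £35.12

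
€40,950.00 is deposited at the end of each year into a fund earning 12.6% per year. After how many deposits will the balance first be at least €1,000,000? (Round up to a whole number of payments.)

12 payments

Periodic rate r = 0.126 per year.
Ordinary annuity FV: 1,000,000 = 40,950 × [((1+r)^n − 1)/r].
(1+r)^n = 1 + 1,000,000 × r / 40,950, so n = ln(1 + 1,000,000·r/40,950) / ln(1+r) = 11.84.
Round up to a whole number of payments: n = 12.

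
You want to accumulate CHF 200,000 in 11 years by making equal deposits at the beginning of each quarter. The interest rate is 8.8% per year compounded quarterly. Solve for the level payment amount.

CHF 2,682.10

Level annuity due; solve FV = PMT × [((1+r)^n − 1)/r] × (1+r) for PMT.
Periodic rate r = 0.088/4 per quarter; n is counted in quarters.
With n = 44: PMT = 200,000 / ([((1+r)^n − 1)/r] × (1+r)) = CHF 2,682.10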